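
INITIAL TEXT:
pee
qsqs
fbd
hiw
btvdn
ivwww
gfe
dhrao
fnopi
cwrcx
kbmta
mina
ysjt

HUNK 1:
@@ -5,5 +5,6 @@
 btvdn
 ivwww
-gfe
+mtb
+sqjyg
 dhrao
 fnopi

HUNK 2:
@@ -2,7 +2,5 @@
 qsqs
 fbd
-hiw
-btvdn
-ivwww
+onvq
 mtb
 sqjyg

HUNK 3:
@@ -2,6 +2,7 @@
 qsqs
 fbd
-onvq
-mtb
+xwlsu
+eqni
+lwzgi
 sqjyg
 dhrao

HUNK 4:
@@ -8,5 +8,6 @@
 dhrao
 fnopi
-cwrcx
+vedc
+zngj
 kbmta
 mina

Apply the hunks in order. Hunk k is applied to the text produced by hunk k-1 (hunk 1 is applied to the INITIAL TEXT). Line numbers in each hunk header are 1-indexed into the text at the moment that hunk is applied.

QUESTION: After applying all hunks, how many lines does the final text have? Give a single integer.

Answer: 14

Derivation:
Hunk 1: at line 5 remove [gfe] add [mtb,sqjyg] -> 14 lines: pee qsqs fbd hiw btvdn ivwww mtb sqjyg dhrao fnopi cwrcx kbmta mina ysjt
Hunk 2: at line 2 remove [hiw,btvdn,ivwww] add [onvq] -> 12 lines: pee qsqs fbd onvq mtb sqjyg dhrao fnopi cwrcx kbmta mina ysjt
Hunk 3: at line 2 remove [onvq,mtb] add [xwlsu,eqni,lwzgi] -> 13 lines: pee qsqs fbd xwlsu eqni lwzgi sqjyg dhrao fnopi cwrcx kbmta mina ysjt
Hunk 4: at line 8 remove [cwrcx] add [vedc,zngj] -> 14 lines: pee qsqs fbd xwlsu eqni lwzgi sqjyg dhrao fnopi vedc zngj kbmta mina ysjt
Final line count: 14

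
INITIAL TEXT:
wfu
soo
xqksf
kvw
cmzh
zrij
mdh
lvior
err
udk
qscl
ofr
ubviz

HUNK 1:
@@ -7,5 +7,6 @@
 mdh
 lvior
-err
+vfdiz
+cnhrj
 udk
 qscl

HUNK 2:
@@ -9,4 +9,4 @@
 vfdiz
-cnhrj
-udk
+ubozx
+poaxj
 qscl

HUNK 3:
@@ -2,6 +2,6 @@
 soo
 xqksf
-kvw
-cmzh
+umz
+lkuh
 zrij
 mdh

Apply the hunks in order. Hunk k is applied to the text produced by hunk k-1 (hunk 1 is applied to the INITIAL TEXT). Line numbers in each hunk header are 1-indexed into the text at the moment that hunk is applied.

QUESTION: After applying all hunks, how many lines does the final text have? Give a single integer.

Hunk 1: at line 7 remove [err] add [vfdiz,cnhrj] -> 14 lines: wfu soo xqksf kvw cmzh zrij mdh lvior vfdiz cnhrj udk qscl ofr ubviz
Hunk 2: at line 9 remove [cnhrj,udk] add [ubozx,poaxj] -> 14 lines: wfu soo xqksf kvw cmzh zrij mdh lvior vfdiz ubozx poaxj qscl ofr ubviz
Hunk 3: at line 2 remove [kvw,cmzh] add [umz,lkuh] -> 14 lines: wfu soo xqksf umz lkuh zrij mdh lvior vfdiz ubozx poaxj qscl ofr ubviz
Final line count: 14

Answer: 14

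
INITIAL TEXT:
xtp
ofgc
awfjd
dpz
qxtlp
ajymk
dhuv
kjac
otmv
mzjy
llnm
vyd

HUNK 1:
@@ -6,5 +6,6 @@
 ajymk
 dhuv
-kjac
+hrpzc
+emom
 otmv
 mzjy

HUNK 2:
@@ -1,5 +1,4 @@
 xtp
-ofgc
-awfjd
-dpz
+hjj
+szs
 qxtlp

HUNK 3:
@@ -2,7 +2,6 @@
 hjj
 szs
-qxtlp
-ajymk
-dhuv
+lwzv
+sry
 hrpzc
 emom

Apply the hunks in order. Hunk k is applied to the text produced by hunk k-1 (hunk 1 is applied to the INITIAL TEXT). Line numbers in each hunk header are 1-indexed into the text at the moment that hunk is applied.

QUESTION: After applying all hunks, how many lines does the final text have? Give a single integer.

Answer: 11

Derivation:
Hunk 1: at line 6 remove [kjac] add [hrpzc,emom] -> 13 lines: xtp ofgc awfjd dpz qxtlp ajymk dhuv hrpzc emom otmv mzjy llnm vyd
Hunk 2: at line 1 remove [ofgc,awfjd,dpz] add [hjj,szs] -> 12 lines: xtp hjj szs qxtlp ajymk dhuv hrpzc emom otmv mzjy llnm vyd
Hunk 3: at line 2 remove [qxtlp,ajymk,dhuv] add [lwzv,sry] -> 11 lines: xtp hjj szs lwzv sry hrpzc emom otmv mzjy llnm vyd
Final line count: 11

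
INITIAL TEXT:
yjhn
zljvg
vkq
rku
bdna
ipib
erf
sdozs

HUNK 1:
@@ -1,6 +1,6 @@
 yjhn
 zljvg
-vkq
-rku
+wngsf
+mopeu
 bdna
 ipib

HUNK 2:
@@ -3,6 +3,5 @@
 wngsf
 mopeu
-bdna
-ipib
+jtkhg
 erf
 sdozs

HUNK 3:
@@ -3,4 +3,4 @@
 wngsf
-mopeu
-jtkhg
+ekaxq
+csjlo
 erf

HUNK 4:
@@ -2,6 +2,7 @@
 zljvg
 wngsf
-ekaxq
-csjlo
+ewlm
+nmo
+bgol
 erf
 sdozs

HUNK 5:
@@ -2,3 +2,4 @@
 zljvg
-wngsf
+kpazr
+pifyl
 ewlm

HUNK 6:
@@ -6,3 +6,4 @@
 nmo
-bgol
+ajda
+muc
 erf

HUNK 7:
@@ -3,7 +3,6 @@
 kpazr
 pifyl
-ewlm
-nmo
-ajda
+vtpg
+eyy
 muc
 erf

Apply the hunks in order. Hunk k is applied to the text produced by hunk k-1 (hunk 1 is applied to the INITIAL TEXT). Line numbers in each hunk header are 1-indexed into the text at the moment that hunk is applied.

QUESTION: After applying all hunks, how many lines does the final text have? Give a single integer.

Answer: 9

Derivation:
Hunk 1: at line 1 remove [vkq,rku] add [wngsf,mopeu] -> 8 lines: yjhn zljvg wngsf mopeu bdna ipib erf sdozs
Hunk 2: at line 3 remove [bdna,ipib] add [jtkhg] -> 7 lines: yjhn zljvg wngsf mopeu jtkhg erf sdozs
Hunk 3: at line 3 remove [mopeu,jtkhg] add [ekaxq,csjlo] -> 7 lines: yjhn zljvg wngsf ekaxq csjlo erf sdozs
Hunk 4: at line 2 remove [ekaxq,csjlo] add [ewlm,nmo,bgol] -> 8 lines: yjhn zljvg wngsf ewlm nmo bgol erf sdozs
Hunk 5: at line 2 remove [wngsf] add [kpazr,pifyl] -> 9 lines: yjhn zljvg kpazr pifyl ewlm nmo bgol erf sdozs
Hunk 6: at line 6 remove [bgol] add [ajda,muc] -> 10 lines: yjhn zljvg kpazr pifyl ewlm nmo ajda muc erf sdozs
Hunk 7: at line 3 remove [ewlm,nmo,ajda] add [vtpg,eyy] -> 9 lines: yjhn zljvg kpazr pifyl vtpg eyy muc erf sdozs
Final line count: 9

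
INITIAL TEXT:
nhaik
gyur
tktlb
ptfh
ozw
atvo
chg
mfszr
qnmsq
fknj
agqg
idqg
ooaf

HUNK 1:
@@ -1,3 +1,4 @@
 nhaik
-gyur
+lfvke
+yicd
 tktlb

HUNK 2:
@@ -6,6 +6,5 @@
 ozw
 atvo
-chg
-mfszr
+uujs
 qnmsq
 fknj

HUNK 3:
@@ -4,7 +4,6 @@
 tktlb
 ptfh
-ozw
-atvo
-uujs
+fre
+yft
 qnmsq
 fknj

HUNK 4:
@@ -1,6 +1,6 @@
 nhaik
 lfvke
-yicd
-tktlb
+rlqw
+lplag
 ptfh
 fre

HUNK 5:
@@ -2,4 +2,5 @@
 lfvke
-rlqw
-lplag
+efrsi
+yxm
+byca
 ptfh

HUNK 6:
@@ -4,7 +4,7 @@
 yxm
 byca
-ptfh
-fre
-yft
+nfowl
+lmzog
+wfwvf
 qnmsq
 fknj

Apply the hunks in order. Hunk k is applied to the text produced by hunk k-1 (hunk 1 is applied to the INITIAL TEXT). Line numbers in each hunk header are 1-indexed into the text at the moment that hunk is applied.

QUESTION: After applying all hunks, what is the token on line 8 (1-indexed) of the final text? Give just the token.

Answer: wfwvf

Derivation:
Hunk 1: at line 1 remove [gyur] add [lfvke,yicd] -> 14 lines: nhaik lfvke yicd tktlb ptfh ozw atvo chg mfszr qnmsq fknj agqg idqg ooaf
Hunk 2: at line 6 remove [chg,mfszr] add [uujs] -> 13 lines: nhaik lfvke yicd tktlb ptfh ozw atvo uujs qnmsq fknj agqg idqg ooaf
Hunk 3: at line 4 remove [ozw,atvo,uujs] add [fre,yft] -> 12 lines: nhaik lfvke yicd tktlb ptfh fre yft qnmsq fknj agqg idqg ooaf
Hunk 4: at line 1 remove [yicd,tktlb] add [rlqw,lplag] -> 12 lines: nhaik lfvke rlqw lplag ptfh fre yft qnmsq fknj agqg idqg ooaf
Hunk 5: at line 2 remove [rlqw,lplag] add [efrsi,yxm,byca] -> 13 lines: nhaik lfvke efrsi yxm byca ptfh fre yft qnmsq fknj agqg idqg ooaf
Hunk 6: at line 4 remove [ptfh,fre,yft] add [nfowl,lmzog,wfwvf] -> 13 lines: nhaik lfvke efrsi yxm byca nfowl lmzog wfwvf qnmsq fknj agqg idqg ooaf
Final line 8: wfwvf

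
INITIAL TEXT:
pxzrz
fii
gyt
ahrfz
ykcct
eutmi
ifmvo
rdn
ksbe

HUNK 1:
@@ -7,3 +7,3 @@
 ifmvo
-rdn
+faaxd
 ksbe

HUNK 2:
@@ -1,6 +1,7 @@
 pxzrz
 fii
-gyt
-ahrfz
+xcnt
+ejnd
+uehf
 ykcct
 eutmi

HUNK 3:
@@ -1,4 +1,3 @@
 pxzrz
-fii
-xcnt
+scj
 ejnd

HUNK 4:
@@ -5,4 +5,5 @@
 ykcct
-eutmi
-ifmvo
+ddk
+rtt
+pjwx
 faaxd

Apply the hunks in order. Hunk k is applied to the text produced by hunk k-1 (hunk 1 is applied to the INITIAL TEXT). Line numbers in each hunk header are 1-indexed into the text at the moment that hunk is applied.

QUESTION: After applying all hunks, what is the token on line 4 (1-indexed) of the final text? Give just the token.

Answer: uehf

Derivation:
Hunk 1: at line 7 remove [rdn] add [faaxd] -> 9 lines: pxzrz fii gyt ahrfz ykcct eutmi ifmvo faaxd ksbe
Hunk 2: at line 1 remove [gyt,ahrfz] add [xcnt,ejnd,uehf] -> 10 lines: pxzrz fii xcnt ejnd uehf ykcct eutmi ifmvo faaxd ksbe
Hunk 3: at line 1 remove [fii,xcnt] add [scj] -> 9 lines: pxzrz scj ejnd uehf ykcct eutmi ifmvo faaxd ksbe
Hunk 4: at line 5 remove [eutmi,ifmvo] add [ddk,rtt,pjwx] -> 10 lines: pxzrz scj ejnd uehf ykcct ddk rtt pjwx faaxd ksbe
Final line 4: uehf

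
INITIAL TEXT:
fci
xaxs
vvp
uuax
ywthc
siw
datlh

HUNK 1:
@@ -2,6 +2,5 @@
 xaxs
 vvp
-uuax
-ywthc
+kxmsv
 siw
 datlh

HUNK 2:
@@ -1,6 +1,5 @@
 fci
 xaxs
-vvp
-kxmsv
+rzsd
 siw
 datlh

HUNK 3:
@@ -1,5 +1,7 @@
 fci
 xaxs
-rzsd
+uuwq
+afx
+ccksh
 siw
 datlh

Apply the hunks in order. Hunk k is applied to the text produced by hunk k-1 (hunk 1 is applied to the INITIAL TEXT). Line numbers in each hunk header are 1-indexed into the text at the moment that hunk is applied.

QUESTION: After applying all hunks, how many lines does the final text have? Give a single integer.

Answer: 7

Derivation:
Hunk 1: at line 2 remove [uuax,ywthc] add [kxmsv] -> 6 lines: fci xaxs vvp kxmsv siw datlh
Hunk 2: at line 1 remove [vvp,kxmsv] add [rzsd] -> 5 lines: fci xaxs rzsd siw datlh
Hunk 3: at line 1 remove [rzsd] add [uuwq,afx,ccksh] -> 7 lines: fci xaxs uuwq afx ccksh siw datlh
Final line count: 7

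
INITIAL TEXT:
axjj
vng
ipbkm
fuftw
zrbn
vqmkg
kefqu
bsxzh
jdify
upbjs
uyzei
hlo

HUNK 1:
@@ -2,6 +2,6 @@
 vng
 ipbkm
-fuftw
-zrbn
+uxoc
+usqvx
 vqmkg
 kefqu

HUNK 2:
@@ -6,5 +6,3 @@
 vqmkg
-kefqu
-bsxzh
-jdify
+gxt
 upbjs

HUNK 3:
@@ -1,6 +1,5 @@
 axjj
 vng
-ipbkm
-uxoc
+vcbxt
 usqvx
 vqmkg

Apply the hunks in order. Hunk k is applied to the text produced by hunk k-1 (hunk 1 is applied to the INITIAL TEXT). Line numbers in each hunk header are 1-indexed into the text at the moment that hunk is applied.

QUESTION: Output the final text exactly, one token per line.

Hunk 1: at line 2 remove [fuftw,zrbn] add [uxoc,usqvx] -> 12 lines: axjj vng ipbkm uxoc usqvx vqmkg kefqu bsxzh jdify upbjs uyzei hlo
Hunk 2: at line 6 remove [kefqu,bsxzh,jdify] add [gxt] -> 10 lines: axjj vng ipbkm uxoc usqvx vqmkg gxt upbjs uyzei hlo
Hunk 3: at line 1 remove [ipbkm,uxoc] add [vcbxt] -> 9 lines: axjj vng vcbxt usqvx vqmkg gxt upbjs uyzei hlo

Answer: axjj
vng
vcbxt
usqvx
vqmkg
gxt
upbjs
uyzei
hlo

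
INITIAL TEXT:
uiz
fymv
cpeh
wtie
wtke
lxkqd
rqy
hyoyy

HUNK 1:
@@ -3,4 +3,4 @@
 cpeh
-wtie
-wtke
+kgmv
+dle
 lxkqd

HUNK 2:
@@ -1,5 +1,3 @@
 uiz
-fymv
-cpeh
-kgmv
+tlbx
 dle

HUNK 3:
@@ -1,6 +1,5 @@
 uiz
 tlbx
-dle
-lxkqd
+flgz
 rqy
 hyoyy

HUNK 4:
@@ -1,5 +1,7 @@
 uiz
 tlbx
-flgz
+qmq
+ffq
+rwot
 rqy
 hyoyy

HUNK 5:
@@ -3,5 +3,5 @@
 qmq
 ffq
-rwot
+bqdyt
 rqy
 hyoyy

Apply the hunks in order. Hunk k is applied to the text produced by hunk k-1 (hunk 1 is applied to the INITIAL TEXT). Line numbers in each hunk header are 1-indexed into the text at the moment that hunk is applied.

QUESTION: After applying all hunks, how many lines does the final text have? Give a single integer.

Answer: 7

Derivation:
Hunk 1: at line 3 remove [wtie,wtke] add [kgmv,dle] -> 8 lines: uiz fymv cpeh kgmv dle lxkqd rqy hyoyy
Hunk 2: at line 1 remove [fymv,cpeh,kgmv] add [tlbx] -> 6 lines: uiz tlbx dle lxkqd rqy hyoyy
Hunk 3: at line 1 remove [dle,lxkqd] add [flgz] -> 5 lines: uiz tlbx flgz rqy hyoyy
Hunk 4: at line 1 remove [flgz] add [qmq,ffq,rwot] -> 7 lines: uiz tlbx qmq ffq rwot rqy hyoyy
Hunk 5: at line 3 remove [rwot] add [bqdyt] -> 7 lines: uiz tlbx qmq ffq bqdyt rqy hyoyy
Final line count: 7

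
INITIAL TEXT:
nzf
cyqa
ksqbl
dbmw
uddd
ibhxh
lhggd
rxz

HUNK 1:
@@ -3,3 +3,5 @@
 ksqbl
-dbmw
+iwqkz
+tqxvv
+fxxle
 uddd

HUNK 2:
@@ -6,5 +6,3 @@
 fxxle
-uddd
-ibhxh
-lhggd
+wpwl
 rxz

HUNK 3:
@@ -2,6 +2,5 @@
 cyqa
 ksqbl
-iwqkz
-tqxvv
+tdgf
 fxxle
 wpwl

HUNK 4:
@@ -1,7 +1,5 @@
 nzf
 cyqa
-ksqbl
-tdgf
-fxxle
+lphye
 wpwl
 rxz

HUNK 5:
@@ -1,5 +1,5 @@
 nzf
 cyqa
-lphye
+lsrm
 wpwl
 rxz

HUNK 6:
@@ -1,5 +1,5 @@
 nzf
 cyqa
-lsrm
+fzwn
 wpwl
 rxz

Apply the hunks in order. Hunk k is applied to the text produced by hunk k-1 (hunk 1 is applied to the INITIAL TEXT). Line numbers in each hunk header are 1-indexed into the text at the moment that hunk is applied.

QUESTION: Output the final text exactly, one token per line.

Answer: nzf
cyqa
fzwn
wpwl
rxz

Derivation:
Hunk 1: at line 3 remove [dbmw] add [iwqkz,tqxvv,fxxle] -> 10 lines: nzf cyqa ksqbl iwqkz tqxvv fxxle uddd ibhxh lhggd rxz
Hunk 2: at line 6 remove [uddd,ibhxh,lhggd] add [wpwl] -> 8 lines: nzf cyqa ksqbl iwqkz tqxvv fxxle wpwl rxz
Hunk 3: at line 2 remove [iwqkz,tqxvv] add [tdgf] -> 7 lines: nzf cyqa ksqbl tdgf fxxle wpwl rxz
Hunk 4: at line 1 remove [ksqbl,tdgf,fxxle] add [lphye] -> 5 lines: nzf cyqa lphye wpwl rxz
Hunk 5: at line 1 remove [lphye] add [lsrm] -> 5 lines: nzf cyqa lsrm wpwl rxz
Hunk 6: at line 1 remove [lsrm] add [fzwn] -> 5 lines: nzf cyqa fzwn wpwl rxz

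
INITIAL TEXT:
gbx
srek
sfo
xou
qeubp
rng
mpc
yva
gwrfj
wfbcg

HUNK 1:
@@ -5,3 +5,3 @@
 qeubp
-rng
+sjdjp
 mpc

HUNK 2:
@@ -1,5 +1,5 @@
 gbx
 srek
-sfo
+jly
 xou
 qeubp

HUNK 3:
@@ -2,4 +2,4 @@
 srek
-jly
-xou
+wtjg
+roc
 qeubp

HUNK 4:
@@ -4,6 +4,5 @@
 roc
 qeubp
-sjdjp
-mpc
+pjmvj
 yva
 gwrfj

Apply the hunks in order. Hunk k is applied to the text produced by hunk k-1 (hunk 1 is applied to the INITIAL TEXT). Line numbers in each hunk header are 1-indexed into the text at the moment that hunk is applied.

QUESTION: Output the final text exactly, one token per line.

Answer: gbx
srek
wtjg
roc
qeubp
pjmvj
yva
gwrfj
wfbcg

Derivation:
Hunk 1: at line 5 remove [rng] add [sjdjp] -> 10 lines: gbx srek sfo xou qeubp sjdjp mpc yva gwrfj wfbcg
Hunk 2: at line 1 remove [sfo] add [jly] -> 10 lines: gbx srek jly xou qeubp sjdjp mpc yva gwrfj wfbcg
Hunk 3: at line 2 remove [jly,xou] add [wtjg,roc] -> 10 lines: gbx srek wtjg roc qeubp sjdjp mpc yva gwrfj wfbcg
Hunk 4: at line 4 remove [sjdjp,mpc] add [pjmvj] -> 9 lines: gbx srek wtjg roc qeubp pjmvj yva gwrfj wfbcg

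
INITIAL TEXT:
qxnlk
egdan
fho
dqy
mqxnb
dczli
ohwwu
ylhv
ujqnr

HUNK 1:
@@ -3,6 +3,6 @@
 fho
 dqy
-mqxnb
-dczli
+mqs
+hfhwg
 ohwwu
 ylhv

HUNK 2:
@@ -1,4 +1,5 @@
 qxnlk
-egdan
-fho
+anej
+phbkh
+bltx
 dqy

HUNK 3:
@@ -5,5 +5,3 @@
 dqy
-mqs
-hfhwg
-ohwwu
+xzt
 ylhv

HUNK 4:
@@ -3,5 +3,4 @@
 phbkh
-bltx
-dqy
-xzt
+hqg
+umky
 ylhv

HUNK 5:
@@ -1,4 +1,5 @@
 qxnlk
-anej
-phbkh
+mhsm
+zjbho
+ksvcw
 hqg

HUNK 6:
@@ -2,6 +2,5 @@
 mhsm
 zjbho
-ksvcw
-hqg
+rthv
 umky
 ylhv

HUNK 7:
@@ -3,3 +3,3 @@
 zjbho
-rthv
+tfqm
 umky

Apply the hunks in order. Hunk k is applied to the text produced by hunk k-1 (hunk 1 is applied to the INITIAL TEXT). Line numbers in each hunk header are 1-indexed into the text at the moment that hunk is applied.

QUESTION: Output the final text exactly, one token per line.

Hunk 1: at line 3 remove [mqxnb,dczli] add [mqs,hfhwg] -> 9 lines: qxnlk egdan fho dqy mqs hfhwg ohwwu ylhv ujqnr
Hunk 2: at line 1 remove [egdan,fho] add [anej,phbkh,bltx] -> 10 lines: qxnlk anej phbkh bltx dqy mqs hfhwg ohwwu ylhv ujqnr
Hunk 3: at line 5 remove [mqs,hfhwg,ohwwu] add [xzt] -> 8 lines: qxnlk anej phbkh bltx dqy xzt ylhv ujqnr
Hunk 4: at line 3 remove [bltx,dqy,xzt] add [hqg,umky] -> 7 lines: qxnlk anej phbkh hqg umky ylhv ujqnr
Hunk 5: at line 1 remove [anej,phbkh] add [mhsm,zjbho,ksvcw] -> 8 lines: qxnlk mhsm zjbho ksvcw hqg umky ylhv ujqnr
Hunk 6: at line 2 remove [ksvcw,hqg] add [rthv] -> 7 lines: qxnlk mhsm zjbho rthv umky ylhv ujqnr
Hunk 7: at line 3 remove [rthv] add [tfqm] -> 7 lines: qxnlk mhsm zjbho tfqm umky ylhv ujqnr

Answer: qxnlk
mhsm
zjbho
tfqm
umky
ylhv
ujqnr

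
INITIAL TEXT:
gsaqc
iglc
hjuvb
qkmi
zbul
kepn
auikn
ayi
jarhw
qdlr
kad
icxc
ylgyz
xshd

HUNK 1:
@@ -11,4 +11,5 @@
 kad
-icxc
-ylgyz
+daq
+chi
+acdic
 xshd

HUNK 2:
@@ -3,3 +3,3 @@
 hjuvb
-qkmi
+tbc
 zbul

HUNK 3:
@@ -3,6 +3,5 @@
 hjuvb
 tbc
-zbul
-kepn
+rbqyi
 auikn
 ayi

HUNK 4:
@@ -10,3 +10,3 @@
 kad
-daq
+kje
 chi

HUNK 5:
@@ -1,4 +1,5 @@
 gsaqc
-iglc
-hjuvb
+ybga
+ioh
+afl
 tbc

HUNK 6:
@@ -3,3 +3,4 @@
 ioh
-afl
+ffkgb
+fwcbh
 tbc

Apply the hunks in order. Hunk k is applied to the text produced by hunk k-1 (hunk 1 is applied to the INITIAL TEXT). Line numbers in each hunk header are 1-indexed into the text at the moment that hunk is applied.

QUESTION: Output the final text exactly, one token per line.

Answer: gsaqc
ybga
ioh
ffkgb
fwcbh
tbc
rbqyi
auikn
ayi
jarhw
qdlr
kad
kje
chi
acdic
xshd

Derivation:
Hunk 1: at line 11 remove [icxc,ylgyz] add [daq,chi,acdic] -> 15 lines: gsaqc iglc hjuvb qkmi zbul kepn auikn ayi jarhw qdlr kad daq chi acdic xshd
Hunk 2: at line 3 remove [qkmi] add [tbc] -> 15 lines: gsaqc iglc hjuvb tbc zbul kepn auikn ayi jarhw qdlr kad daq chi acdic xshd
Hunk 3: at line 3 remove [zbul,kepn] add [rbqyi] -> 14 lines: gsaqc iglc hjuvb tbc rbqyi auikn ayi jarhw qdlr kad daq chi acdic xshd
Hunk 4: at line 10 remove [daq] add [kje] -> 14 lines: gsaqc iglc hjuvb tbc rbqyi auikn ayi jarhw qdlr kad kje chi acdic xshd
Hunk 5: at line 1 remove [iglc,hjuvb] add [ybga,ioh,afl] -> 15 lines: gsaqc ybga ioh afl tbc rbqyi auikn ayi jarhw qdlr kad kje chi acdic xshd
Hunk 6: at line 3 remove [afl] add [ffkgb,fwcbh] -> 16 lines: gsaqc ybga ioh ffkgb fwcbh tbc rbqyi auikn ayi jarhw qdlr kad kje chi acdic xshd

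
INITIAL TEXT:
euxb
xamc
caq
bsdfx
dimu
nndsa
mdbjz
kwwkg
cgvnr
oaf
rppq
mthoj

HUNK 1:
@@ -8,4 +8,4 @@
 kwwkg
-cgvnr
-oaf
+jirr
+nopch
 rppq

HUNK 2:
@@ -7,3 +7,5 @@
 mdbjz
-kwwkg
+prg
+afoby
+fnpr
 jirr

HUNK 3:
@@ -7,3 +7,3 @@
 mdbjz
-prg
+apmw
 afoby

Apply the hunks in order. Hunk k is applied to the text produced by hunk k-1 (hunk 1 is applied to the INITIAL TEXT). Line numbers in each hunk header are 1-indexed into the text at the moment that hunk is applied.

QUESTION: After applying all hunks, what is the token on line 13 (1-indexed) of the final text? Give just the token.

Hunk 1: at line 8 remove [cgvnr,oaf] add [jirr,nopch] -> 12 lines: euxb xamc caq bsdfx dimu nndsa mdbjz kwwkg jirr nopch rppq mthoj
Hunk 2: at line 7 remove [kwwkg] add [prg,afoby,fnpr] -> 14 lines: euxb xamc caq bsdfx dimu nndsa mdbjz prg afoby fnpr jirr nopch rppq mthoj
Hunk 3: at line 7 remove [prg] add [apmw] -> 14 lines: euxb xamc caq bsdfx dimu nndsa mdbjz apmw afoby fnpr jirr nopch rppq mthoj
Final line 13: rppq

Answer: rppq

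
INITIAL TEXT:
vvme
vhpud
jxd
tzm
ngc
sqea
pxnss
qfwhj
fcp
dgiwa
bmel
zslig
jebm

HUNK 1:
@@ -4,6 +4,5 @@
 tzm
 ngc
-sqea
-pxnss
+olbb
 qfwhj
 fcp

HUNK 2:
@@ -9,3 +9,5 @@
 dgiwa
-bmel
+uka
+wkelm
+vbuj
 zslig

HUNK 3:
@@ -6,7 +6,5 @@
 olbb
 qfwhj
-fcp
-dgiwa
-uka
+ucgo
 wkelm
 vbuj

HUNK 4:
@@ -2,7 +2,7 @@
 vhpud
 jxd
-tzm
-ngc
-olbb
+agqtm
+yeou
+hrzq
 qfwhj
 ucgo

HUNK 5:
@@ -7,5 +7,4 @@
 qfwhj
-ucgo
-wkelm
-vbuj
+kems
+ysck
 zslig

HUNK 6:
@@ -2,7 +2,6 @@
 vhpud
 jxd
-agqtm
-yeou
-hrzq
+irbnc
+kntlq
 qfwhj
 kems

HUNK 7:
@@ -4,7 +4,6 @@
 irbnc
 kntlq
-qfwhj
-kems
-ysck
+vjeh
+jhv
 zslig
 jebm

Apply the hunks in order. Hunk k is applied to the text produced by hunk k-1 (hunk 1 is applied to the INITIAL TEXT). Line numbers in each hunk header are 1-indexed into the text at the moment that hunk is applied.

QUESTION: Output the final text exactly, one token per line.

Hunk 1: at line 4 remove [sqea,pxnss] add [olbb] -> 12 lines: vvme vhpud jxd tzm ngc olbb qfwhj fcp dgiwa bmel zslig jebm
Hunk 2: at line 9 remove [bmel] add [uka,wkelm,vbuj] -> 14 lines: vvme vhpud jxd tzm ngc olbb qfwhj fcp dgiwa uka wkelm vbuj zslig jebm
Hunk 3: at line 6 remove [fcp,dgiwa,uka] add [ucgo] -> 12 lines: vvme vhpud jxd tzm ngc olbb qfwhj ucgo wkelm vbuj zslig jebm
Hunk 4: at line 2 remove [tzm,ngc,olbb] add [agqtm,yeou,hrzq] -> 12 lines: vvme vhpud jxd agqtm yeou hrzq qfwhj ucgo wkelm vbuj zslig jebm
Hunk 5: at line 7 remove [ucgo,wkelm,vbuj] add [kems,ysck] -> 11 lines: vvme vhpud jxd agqtm yeou hrzq qfwhj kems ysck zslig jebm
Hunk 6: at line 2 remove [agqtm,yeou,hrzq] add [irbnc,kntlq] -> 10 lines: vvme vhpud jxd irbnc kntlq qfwhj kems ysck zslig jebm
Hunk 7: at line 4 remove [qfwhj,kems,ysck] add [vjeh,jhv] -> 9 lines: vvme vhpud jxd irbnc kntlq vjeh jhv zslig jebm

Answer: vvme
vhpud
jxd
irbnc
kntlq
vjeh
jhv
zslig
jebm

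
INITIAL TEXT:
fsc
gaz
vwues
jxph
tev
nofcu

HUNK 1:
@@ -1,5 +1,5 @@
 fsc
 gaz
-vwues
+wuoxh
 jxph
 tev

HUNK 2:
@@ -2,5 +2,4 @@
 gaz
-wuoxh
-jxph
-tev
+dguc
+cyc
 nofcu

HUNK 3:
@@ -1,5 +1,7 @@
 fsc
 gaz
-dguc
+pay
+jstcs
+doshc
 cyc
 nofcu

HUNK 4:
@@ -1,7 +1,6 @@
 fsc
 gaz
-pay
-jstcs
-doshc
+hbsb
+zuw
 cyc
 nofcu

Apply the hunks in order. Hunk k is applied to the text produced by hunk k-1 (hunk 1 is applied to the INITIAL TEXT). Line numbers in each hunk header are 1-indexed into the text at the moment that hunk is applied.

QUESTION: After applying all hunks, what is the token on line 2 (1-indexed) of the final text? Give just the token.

Answer: gaz

Derivation:
Hunk 1: at line 1 remove [vwues] add [wuoxh] -> 6 lines: fsc gaz wuoxh jxph tev nofcu
Hunk 2: at line 2 remove [wuoxh,jxph,tev] add [dguc,cyc] -> 5 lines: fsc gaz dguc cyc nofcu
Hunk 3: at line 1 remove [dguc] add [pay,jstcs,doshc] -> 7 lines: fsc gaz pay jstcs doshc cyc nofcu
Hunk 4: at line 1 remove [pay,jstcs,doshc] add [hbsb,zuw] -> 6 lines: fsc gaz hbsb zuw cyc nofcu
Final line 2: gaz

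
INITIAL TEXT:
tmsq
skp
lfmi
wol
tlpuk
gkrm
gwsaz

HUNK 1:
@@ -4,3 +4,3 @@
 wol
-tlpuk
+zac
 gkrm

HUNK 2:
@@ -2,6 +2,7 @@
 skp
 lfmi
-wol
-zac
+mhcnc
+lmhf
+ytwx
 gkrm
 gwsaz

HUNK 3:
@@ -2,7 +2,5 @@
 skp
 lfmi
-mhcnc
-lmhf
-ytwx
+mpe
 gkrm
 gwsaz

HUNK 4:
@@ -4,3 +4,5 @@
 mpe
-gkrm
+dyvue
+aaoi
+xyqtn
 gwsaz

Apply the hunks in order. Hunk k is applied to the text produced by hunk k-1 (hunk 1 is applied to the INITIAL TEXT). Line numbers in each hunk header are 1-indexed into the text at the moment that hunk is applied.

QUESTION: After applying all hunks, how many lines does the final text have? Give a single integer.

Answer: 8

Derivation:
Hunk 1: at line 4 remove [tlpuk] add [zac] -> 7 lines: tmsq skp lfmi wol zac gkrm gwsaz
Hunk 2: at line 2 remove [wol,zac] add [mhcnc,lmhf,ytwx] -> 8 lines: tmsq skp lfmi mhcnc lmhf ytwx gkrm gwsaz
Hunk 3: at line 2 remove [mhcnc,lmhf,ytwx] add [mpe] -> 6 lines: tmsq skp lfmi mpe gkrm gwsaz
Hunk 4: at line 4 remove [gkrm] add [dyvue,aaoi,xyqtn] -> 8 lines: tmsq skp lfmi mpe dyvue aaoi xyqtn gwsaz
Final line count: 8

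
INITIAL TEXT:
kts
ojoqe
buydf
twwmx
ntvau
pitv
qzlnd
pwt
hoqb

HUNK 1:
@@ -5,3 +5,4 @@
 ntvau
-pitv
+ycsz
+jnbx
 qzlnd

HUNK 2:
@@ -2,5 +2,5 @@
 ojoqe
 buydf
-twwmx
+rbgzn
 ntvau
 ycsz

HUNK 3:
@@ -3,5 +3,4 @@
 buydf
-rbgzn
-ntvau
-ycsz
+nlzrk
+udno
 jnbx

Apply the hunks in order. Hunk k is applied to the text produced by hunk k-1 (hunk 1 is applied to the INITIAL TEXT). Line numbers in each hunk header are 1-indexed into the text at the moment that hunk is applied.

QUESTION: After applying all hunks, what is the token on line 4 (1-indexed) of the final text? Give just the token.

Answer: nlzrk

Derivation:
Hunk 1: at line 5 remove [pitv] add [ycsz,jnbx] -> 10 lines: kts ojoqe buydf twwmx ntvau ycsz jnbx qzlnd pwt hoqb
Hunk 2: at line 2 remove [twwmx] add [rbgzn] -> 10 lines: kts ojoqe buydf rbgzn ntvau ycsz jnbx qzlnd pwt hoqb
Hunk 3: at line 3 remove [rbgzn,ntvau,ycsz] add [nlzrk,udno] -> 9 lines: kts ojoqe buydf nlzrk udno jnbx qzlnd pwt hoqb
Final line 4: nlzrk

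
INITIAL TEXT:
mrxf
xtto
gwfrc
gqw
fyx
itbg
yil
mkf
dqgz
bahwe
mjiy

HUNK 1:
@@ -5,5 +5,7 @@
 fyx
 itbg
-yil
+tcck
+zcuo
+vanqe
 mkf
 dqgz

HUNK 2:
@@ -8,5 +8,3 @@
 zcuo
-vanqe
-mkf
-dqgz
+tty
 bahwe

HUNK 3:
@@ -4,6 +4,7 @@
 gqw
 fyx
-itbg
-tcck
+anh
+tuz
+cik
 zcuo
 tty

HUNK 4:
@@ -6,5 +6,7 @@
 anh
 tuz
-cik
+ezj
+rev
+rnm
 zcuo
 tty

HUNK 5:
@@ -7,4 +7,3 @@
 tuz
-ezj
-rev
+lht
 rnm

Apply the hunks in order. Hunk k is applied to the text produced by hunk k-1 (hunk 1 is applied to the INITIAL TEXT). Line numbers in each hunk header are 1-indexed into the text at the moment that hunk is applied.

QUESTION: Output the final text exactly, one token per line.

Answer: mrxf
xtto
gwfrc
gqw
fyx
anh
tuz
lht
rnm
zcuo
tty
bahwe
mjiy

Derivation:
Hunk 1: at line 5 remove [yil] add [tcck,zcuo,vanqe] -> 13 lines: mrxf xtto gwfrc gqw fyx itbg tcck zcuo vanqe mkf dqgz bahwe mjiy
Hunk 2: at line 8 remove [vanqe,mkf,dqgz] add [tty] -> 11 lines: mrxf xtto gwfrc gqw fyx itbg tcck zcuo tty bahwe mjiy
Hunk 3: at line 4 remove [itbg,tcck] add [anh,tuz,cik] -> 12 lines: mrxf xtto gwfrc gqw fyx anh tuz cik zcuo tty bahwe mjiy
Hunk 4: at line 6 remove [cik] add [ezj,rev,rnm] -> 14 lines: mrxf xtto gwfrc gqw fyx anh tuz ezj rev rnm zcuo tty bahwe mjiy
Hunk 5: at line 7 remove [ezj,rev] add [lht] -> 13 lines: mrxf xtto gwfrc gqw fyx anh tuz lht rnm zcuo tty bahwe mjiy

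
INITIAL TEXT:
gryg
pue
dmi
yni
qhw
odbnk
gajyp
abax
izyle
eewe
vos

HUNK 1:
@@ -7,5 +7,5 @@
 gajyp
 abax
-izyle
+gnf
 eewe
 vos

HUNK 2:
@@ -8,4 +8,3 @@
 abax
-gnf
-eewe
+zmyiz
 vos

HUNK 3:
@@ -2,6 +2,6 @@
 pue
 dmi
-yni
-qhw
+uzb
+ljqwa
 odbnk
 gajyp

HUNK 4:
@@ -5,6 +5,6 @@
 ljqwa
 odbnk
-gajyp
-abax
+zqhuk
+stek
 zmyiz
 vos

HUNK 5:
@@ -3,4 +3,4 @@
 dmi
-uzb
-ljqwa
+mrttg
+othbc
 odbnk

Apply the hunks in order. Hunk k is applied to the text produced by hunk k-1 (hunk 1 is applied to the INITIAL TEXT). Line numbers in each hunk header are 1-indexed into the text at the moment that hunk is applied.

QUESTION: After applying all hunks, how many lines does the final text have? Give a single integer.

Hunk 1: at line 7 remove [izyle] add [gnf] -> 11 lines: gryg pue dmi yni qhw odbnk gajyp abax gnf eewe vos
Hunk 2: at line 8 remove [gnf,eewe] add [zmyiz] -> 10 lines: gryg pue dmi yni qhw odbnk gajyp abax zmyiz vos
Hunk 3: at line 2 remove [yni,qhw] add [uzb,ljqwa] -> 10 lines: gryg pue dmi uzb ljqwa odbnk gajyp abax zmyiz vos
Hunk 4: at line 5 remove [gajyp,abax] add [zqhuk,stek] -> 10 lines: gryg pue dmi uzb ljqwa odbnk zqhuk stek zmyiz vos
Hunk 5: at line 3 remove [uzb,ljqwa] add [mrttg,othbc] -> 10 lines: gryg pue dmi mrttg othbc odbnk zqhuk stek zmyiz vos
Final line count: 10

Answer: 10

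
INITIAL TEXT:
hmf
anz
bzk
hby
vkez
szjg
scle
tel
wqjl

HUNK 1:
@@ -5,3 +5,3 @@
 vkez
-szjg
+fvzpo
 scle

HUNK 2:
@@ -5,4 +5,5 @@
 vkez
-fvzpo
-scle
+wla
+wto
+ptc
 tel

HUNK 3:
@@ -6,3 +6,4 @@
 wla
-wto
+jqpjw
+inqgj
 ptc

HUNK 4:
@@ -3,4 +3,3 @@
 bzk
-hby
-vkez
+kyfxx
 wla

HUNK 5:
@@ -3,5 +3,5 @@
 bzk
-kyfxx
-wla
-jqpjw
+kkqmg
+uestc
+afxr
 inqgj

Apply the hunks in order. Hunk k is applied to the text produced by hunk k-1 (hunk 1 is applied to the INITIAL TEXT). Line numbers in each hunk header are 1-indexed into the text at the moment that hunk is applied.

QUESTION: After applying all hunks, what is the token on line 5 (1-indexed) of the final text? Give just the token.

Answer: uestc

Derivation:
Hunk 1: at line 5 remove [szjg] add [fvzpo] -> 9 lines: hmf anz bzk hby vkez fvzpo scle tel wqjl
Hunk 2: at line 5 remove [fvzpo,scle] add [wla,wto,ptc] -> 10 lines: hmf anz bzk hby vkez wla wto ptc tel wqjl
Hunk 3: at line 6 remove [wto] add [jqpjw,inqgj] -> 11 lines: hmf anz bzk hby vkez wla jqpjw inqgj ptc tel wqjl
Hunk 4: at line 3 remove [hby,vkez] add [kyfxx] -> 10 lines: hmf anz bzk kyfxx wla jqpjw inqgj ptc tel wqjl
Hunk 5: at line 3 remove [kyfxx,wla,jqpjw] add [kkqmg,uestc,afxr] -> 10 lines: hmf anz bzk kkqmg uestc afxr inqgj ptc tel wqjl
Final line 5: uestc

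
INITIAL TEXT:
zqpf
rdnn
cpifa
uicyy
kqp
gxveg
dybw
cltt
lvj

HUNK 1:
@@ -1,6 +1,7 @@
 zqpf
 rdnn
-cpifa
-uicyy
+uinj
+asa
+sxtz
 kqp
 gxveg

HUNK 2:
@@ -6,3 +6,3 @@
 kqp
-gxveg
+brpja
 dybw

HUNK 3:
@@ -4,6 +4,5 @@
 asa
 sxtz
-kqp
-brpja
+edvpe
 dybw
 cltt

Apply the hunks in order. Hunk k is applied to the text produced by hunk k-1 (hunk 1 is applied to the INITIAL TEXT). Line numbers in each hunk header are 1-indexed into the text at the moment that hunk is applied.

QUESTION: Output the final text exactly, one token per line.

Hunk 1: at line 1 remove [cpifa,uicyy] add [uinj,asa,sxtz] -> 10 lines: zqpf rdnn uinj asa sxtz kqp gxveg dybw cltt lvj
Hunk 2: at line 6 remove [gxveg] add [brpja] -> 10 lines: zqpf rdnn uinj asa sxtz kqp brpja dybw cltt lvj
Hunk 3: at line 4 remove [kqp,brpja] add [edvpe] -> 9 lines: zqpf rdnn uinj asa sxtz edvpe dybw cltt lvj

Answer: zqpf
rdnn
uinj
asa
sxtz
edvpe
dybw
cltt
lvj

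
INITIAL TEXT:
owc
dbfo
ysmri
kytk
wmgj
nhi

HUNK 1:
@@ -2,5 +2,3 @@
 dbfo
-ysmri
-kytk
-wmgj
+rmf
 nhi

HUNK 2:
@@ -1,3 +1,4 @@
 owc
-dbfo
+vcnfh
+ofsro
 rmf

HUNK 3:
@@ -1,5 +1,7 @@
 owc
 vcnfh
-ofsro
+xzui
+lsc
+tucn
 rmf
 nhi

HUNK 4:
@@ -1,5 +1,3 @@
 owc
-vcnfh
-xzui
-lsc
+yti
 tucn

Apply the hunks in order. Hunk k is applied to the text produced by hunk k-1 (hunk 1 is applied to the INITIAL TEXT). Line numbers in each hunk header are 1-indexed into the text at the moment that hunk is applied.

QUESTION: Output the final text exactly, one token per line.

Answer: owc
yti
tucn
rmf
nhi

Derivation:
Hunk 1: at line 2 remove [ysmri,kytk,wmgj] add [rmf] -> 4 lines: owc dbfo rmf nhi
Hunk 2: at line 1 remove [dbfo] add [vcnfh,ofsro] -> 5 lines: owc vcnfh ofsro rmf nhi
Hunk 3: at line 1 remove [ofsro] add [xzui,lsc,tucn] -> 7 lines: owc vcnfh xzui lsc tucn rmf nhi
Hunk 4: at line 1 remove [vcnfh,xzui,lsc] add [yti] -> 5 lines: owc yti tucn rmf nhi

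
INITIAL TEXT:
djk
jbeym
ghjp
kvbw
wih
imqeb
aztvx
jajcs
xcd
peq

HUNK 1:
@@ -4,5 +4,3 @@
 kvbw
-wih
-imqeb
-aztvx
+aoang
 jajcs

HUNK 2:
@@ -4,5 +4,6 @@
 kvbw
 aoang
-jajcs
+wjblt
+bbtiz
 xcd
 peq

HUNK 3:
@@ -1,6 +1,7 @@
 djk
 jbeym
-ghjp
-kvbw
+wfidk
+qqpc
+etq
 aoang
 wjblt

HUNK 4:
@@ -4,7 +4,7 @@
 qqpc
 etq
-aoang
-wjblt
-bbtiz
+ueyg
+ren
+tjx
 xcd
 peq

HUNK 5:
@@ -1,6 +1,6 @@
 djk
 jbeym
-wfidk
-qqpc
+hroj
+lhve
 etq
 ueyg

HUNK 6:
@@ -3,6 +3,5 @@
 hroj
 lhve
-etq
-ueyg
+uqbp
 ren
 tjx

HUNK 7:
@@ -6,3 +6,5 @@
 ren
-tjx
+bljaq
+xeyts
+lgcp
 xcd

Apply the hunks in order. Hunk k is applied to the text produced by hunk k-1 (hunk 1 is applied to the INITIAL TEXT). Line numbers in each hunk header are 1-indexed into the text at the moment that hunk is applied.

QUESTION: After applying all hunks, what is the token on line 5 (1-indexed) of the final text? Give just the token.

Hunk 1: at line 4 remove [wih,imqeb,aztvx] add [aoang] -> 8 lines: djk jbeym ghjp kvbw aoang jajcs xcd peq
Hunk 2: at line 4 remove [jajcs] add [wjblt,bbtiz] -> 9 lines: djk jbeym ghjp kvbw aoang wjblt bbtiz xcd peq
Hunk 3: at line 1 remove [ghjp,kvbw] add [wfidk,qqpc,etq] -> 10 lines: djk jbeym wfidk qqpc etq aoang wjblt bbtiz xcd peq
Hunk 4: at line 4 remove [aoang,wjblt,bbtiz] add [ueyg,ren,tjx] -> 10 lines: djk jbeym wfidk qqpc etq ueyg ren tjx xcd peq
Hunk 5: at line 1 remove [wfidk,qqpc] add [hroj,lhve] -> 10 lines: djk jbeym hroj lhve etq ueyg ren tjx xcd peq
Hunk 6: at line 3 remove [etq,ueyg] add [uqbp] -> 9 lines: djk jbeym hroj lhve uqbp ren tjx xcd peq
Hunk 7: at line 6 remove [tjx] add [bljaq,xeyts,lgcp] -> 11 lines: djk jbeym hroj lhve uqbp ren bljaq xeyts lgcp xcd peq
Final line 5: uqbp

Answer: uqbp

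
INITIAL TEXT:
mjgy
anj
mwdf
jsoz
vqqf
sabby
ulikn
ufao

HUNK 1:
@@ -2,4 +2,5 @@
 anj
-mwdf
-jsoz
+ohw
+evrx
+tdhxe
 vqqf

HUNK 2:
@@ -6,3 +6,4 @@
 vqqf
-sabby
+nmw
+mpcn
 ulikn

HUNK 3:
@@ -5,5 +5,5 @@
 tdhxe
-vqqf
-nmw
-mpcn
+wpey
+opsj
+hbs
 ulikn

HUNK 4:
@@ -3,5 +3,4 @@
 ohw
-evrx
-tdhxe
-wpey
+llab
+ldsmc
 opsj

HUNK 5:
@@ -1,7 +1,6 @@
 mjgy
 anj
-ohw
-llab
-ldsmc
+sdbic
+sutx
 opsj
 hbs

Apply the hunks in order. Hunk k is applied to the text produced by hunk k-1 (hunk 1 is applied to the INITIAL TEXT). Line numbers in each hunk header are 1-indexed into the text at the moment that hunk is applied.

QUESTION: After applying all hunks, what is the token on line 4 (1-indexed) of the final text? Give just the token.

Answer: sutx

Derivation:
Hunk 1: at line 2 remove [mwdf,jsoz] add [ohw,evrx,tdhxe] -> 9 lines: mjgy anj ohw evrx tdhxe vqqf sabby ulikn ufao
Hunk 2: at line 6 remove [sabby] add [nmw,mpcn] -> 10 lines: mjgy anj ohw evrx tdhxe vqqf nmw mpcn ulikn ufao
Hunk 3: at line 5 remove [vqqf,nmw,mpcn] add [wpey,opsj,hbs] -> 10 lines: mjgy anj ohw evrx tdhxe wpey opsj hbs ulikn ufao
Hunk 4: at line 3 remove [evrx,tdhxe,wpey] add [llab,ldsmc] -> 9 lines: mjgy anj ohw llab ldsmc opsj hbs ulikn ufao
Hunk 5: at line 1 remove [ohw,llab,ldsmc] add [sdbic,sutx] -> 8 lines: mjgy anj sdbic sutx opsj hbs ulikn ufao
Final line 4: sutx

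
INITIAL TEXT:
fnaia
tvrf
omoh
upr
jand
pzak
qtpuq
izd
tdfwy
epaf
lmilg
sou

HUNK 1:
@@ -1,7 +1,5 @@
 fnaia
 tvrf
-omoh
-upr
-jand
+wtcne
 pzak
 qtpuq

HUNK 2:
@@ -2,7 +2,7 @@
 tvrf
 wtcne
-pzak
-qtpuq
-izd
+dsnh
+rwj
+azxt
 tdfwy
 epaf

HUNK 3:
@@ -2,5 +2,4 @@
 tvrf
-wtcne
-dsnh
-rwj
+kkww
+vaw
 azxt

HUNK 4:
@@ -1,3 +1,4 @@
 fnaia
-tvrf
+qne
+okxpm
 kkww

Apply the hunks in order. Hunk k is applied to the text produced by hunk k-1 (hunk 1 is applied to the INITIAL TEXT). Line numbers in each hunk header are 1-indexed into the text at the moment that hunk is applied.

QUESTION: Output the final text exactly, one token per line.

Answer: fnaia
qne
okxpm
kkww
vaw
azxt
tdfwy
epaf
lmilg
sou

Derivation:
Hunk 1: at line 1 remove [omoh,upr,jand] add [wtcne] -> 10 lines: fnaia tvrf wtcne pzak qtpuq izd tdfwy epaf lmilg sou
Hunk 2: at line 2 remove [pzak,qtpuq,izd] add [dsnh,rwj,azxt] -> 10 lines: fnaia tvrf wtcne dsnh rwj azxt tdfwy epaf lmilg sou
Hunk 3: at line 2 remove [wtcne,dsnh,rwj] add [kkww,vaw] -> 9 lines: fnaia tvrf kkww vaw azxt tdfwy epaf lmilg sou
Hunk 4: at line 1 remove [tvrf] add [qne,okxpm] -> 10 lines: fnaia qne okxpm kkww vaw azxt tdfwy epaf lmilg sou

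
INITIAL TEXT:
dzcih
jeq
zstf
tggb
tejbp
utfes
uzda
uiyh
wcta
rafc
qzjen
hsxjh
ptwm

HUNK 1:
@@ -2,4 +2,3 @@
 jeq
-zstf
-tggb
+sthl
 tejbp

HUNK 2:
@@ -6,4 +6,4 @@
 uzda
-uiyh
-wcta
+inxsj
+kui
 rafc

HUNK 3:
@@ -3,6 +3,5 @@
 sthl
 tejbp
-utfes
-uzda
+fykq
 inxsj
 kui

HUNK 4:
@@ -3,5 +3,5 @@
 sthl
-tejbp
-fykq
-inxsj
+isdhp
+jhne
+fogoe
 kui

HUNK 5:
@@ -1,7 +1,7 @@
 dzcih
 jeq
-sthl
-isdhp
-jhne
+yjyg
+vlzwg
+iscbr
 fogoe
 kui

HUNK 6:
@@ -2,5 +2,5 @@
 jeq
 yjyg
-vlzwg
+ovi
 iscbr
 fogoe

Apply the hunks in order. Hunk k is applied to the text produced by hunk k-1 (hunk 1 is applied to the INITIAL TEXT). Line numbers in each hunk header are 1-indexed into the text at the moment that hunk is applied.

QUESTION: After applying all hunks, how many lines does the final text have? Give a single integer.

Answer: 11

Derivation:
Hunk 1: at line 2 remove [zstf,tggb] add [sthl] -> 12 lines: dzcih jeq sthl tejbp utfes uzda uiyh wcta rafc qzjen hsxjh ptwm
Hunk 2: at line 6 remove [uiyh,wcta] add [inxsj,kui] -> 12 lines: dzcih jeq sthl tejbp utfes uzda inxsj kui rafc qzjen hsxjh ptwm
Hunk 3: at line 3 remove [utfes,uzda] add [fykq] -> 11 lines: dzcih jeq sthl tejbp fykq inxsj kui rafc qzjen hsxjh ptwm
Hunk 4: at line 3 remove [tejbp,fykq,inxsj] add [isdhp,jhne,fogoe] -> 11 lines: dzcih jeq sthl isdhp jhne fogoe kui rafc qzjen hsxjh ptwm
Hunk 5: at line 1 remove [sthl,isdhp,jhne] add [yjyg,vlzwg,iscbr] -> 11 lines: dzcih jeq yjyg vlzwg iscbr fogoe kui rafc qzjen hsxjh ptwm
Hunk 6: at line 2 remove [vlzwg] add [ovi] -> 11 lines: dzcih jeq yjyg ovi iscbr fogoe kui rafc qzjen hsxjh ptwm
Final line count: 11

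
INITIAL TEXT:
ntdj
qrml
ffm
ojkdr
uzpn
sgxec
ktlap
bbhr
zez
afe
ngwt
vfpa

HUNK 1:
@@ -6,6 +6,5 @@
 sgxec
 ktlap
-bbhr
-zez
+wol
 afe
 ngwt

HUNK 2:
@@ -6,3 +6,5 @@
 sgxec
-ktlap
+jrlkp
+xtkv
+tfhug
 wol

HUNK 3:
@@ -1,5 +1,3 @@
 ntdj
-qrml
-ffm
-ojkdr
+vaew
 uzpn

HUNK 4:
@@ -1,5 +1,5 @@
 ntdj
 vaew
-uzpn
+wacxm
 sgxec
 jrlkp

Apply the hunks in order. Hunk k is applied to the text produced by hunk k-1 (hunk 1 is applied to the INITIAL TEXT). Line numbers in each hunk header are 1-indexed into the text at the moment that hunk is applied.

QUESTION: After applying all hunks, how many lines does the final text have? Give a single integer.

Hunk 1: at line 6 remove [bbhr,zez] add [wol] -> 11 lines: ntdj qrml ffm ojkdr uzpn sgxec ktlap wol afe ngwt vfpa
Hunk 2: at line 6 remove [ktlap] add [jrlkp,xtkv,tfhug] -> 13 lines: ntdj qrml ffm ojkdr uzpn sgxec jrlkp xtkv tfhug wol afe ngwt vfpa
Hunk 3: at line 1 remove [qrml,ffm,ojkdr] add [vaew] -> 11 lines: ntdj vaew uzpn sgxec jrlkp xtkv tfhug wol afe ngwt vfpa
Hunk 4: at line 1 remove [uzpn] add [wacxm] -> 11 lines: ntdj vaew wacxm sgxec jrlkp xtkv tfhug wol afe ngwt vfpa
Final line count: 11

Answer: 11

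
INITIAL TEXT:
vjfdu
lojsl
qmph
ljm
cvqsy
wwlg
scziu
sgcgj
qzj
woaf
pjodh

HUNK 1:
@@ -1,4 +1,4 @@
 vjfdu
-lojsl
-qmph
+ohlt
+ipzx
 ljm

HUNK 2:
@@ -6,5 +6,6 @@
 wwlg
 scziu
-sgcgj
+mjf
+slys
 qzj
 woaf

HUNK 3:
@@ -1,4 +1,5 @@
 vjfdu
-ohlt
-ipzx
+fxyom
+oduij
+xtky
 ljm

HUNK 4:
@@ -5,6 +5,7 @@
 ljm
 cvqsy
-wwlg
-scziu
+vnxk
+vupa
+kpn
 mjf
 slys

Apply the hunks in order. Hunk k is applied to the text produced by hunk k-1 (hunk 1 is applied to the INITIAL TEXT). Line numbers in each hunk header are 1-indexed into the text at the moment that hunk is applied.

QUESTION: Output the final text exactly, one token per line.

Hunk 1: at line 1 remove [lojsl,qmph] add [ohlt,ipzx] -> 11 lines: vjfdu ohlt ipzx ljm cvqsy wwlg scziu sgcgj qzj woaf pjodh
Hunk 2: at line 6 remove [sgcgj] add [mjf,slys] -> 12 lines: vjfdu ohlt ipzx ljm cvqsy wwlg scziu mjf slys qzj woaf pjodh
Hunk 3: at line 1 remove [ohlt,ipzx] add [fxyom,oduij,xtky] -> 13 lines: vjfdu fxyom oduij xtky ljm cvqsy wwlg scziu mjf slys qzj woaf pjodh
Hunk 4: at line 5 remove [wwlg,scziu] add [vnxk,vupa,kpn] -> 14 lines: vjfdu fxyom oduij xtky ljm cvqsy vnxk vupa kpn mjf slys qzj woaf pjodh

Answer: vjfdu
fxyom
oduij
xtky
ljm
cvqsy
vnxk
vupa
kpn
mjf
slys
qzj
woaf
pjodh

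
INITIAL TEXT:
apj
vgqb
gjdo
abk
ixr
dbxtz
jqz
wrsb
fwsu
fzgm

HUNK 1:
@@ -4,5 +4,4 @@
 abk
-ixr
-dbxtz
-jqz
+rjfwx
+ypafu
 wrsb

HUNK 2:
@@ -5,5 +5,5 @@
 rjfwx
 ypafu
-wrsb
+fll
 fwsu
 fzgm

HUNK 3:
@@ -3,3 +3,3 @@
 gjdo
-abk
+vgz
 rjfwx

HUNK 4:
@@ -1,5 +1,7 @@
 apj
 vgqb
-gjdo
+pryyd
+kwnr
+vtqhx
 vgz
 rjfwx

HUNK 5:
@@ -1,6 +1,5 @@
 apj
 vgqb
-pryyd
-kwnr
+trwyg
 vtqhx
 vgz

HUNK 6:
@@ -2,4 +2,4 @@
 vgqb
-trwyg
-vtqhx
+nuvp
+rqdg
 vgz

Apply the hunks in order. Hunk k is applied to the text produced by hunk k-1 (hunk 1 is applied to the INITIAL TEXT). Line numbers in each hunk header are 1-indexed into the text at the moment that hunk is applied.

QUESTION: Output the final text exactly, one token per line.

Answer: apj
vgqb
nuvp
rqdg
vgz
rjfwx
ypafu
fll
fwsu
fzgm

Derivation:
Hunk 1: at line 4 remove [ixr,dbxtz,jqz] add [rjfwx,ypafu] -> 9 lines: apj vgqb gjdo abk rjfwx ypafu wrsb fwsu fzgm
Hunk 2: at line 5 remove [wrsb] add [fll] -> 9 lines: apj vgqb gjdo abk rjfwx ypafu fll fwsu fzgm
Hunk 3: at line 3 remove [abk] add [vgz] -> 9 lines: apj vgqb gjdo vgz rjfwx ypafu fll fwsu fzgm
Hunk 4: at line 1 remove [gjdo] add [pryyd,kwnr,vtqhx] -> 11 lines: apj vgqb pryyd kwnr vtqhx vgz rjfwx ypafu fll fwsu fzgm
Hunk 5: at line 1 remove [pryyd,kwnr] add [trwyg] -> 10 lines: apj vgqb trwyg vtqhx vgz rjfwx ypafu fll fwsu fzgm
Hunk 6: at line 2 remove [trwyg,vtqhx] add [nuvp,rqdg] -> 10 lines: apj vgqb nuvp rqdg vgz rjfwx ypafu fll fwsu fzgm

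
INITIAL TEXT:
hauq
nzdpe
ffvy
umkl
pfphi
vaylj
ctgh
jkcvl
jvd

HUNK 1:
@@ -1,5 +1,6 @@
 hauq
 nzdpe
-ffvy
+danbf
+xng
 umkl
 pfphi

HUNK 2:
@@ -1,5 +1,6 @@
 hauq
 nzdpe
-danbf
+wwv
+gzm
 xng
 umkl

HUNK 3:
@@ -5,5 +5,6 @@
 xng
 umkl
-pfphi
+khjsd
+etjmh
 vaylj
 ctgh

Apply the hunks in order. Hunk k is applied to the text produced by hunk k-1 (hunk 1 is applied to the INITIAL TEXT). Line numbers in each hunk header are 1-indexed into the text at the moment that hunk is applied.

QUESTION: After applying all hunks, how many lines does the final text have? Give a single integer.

Answer: 12

Derivation:
Hunk 1: at line 1 remove [ffvy] add [danbf,xng] -> 10 lines: hauq nzdpe danbf xng umkl pfphi vaylj ctgh jkcvl jvd
Hunk 2: at line 1 remove [danbf] add [wwv,gzm] -> 11 lines: hauq nzdpe wwv gzm xng umkl pfphi vaylj ctgh jkcvl jvd
Hunk 3: at line 5 remove [pfphi] add [khjsd,etjmh] -> 12 lines: hauq nzdpe wwv gzm xng umkl khjsd etjmh vaylj ctgh jkcvl jvd
Final line count: 12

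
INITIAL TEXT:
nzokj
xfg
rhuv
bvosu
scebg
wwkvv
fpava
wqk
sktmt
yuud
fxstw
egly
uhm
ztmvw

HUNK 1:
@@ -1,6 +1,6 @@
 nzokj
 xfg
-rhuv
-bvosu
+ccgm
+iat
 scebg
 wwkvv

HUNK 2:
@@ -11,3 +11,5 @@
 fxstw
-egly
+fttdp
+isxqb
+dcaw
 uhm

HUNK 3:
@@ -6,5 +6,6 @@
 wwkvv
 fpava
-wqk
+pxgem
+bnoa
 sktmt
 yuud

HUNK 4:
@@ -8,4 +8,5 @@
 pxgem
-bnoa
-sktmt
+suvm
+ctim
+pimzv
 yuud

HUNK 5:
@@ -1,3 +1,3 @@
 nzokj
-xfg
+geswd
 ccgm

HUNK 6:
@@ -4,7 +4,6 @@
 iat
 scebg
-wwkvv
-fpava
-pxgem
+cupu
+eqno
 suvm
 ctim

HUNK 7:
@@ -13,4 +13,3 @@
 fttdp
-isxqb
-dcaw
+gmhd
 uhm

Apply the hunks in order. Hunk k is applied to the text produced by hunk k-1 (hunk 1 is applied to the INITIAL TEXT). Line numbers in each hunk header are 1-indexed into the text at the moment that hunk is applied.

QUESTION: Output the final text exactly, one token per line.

Hunk 1: at line 1 remove [rhuv,bvosu] add [ccgm,iat] -> 14 lines: nzokj xfg ccgm iat scebg wwkvv fpava wqk sktmt yuud fxstw egly uhm ztmvw
Hunk 2: at line 11 remove [egly] add [fttdp,isxqb,dcaw] -> 16 lines: nzokj xfg ccgm iat scebg wwkvv fpava wqk sktmt yuud fxstw fttdp isxqb dcaw uhm ztmvw
Hunk 3: at line 6 remove [wqk] add [pxgem,bnoa] -> 17 lines: nzokj xfg ccgm iat scebg wwkvv fpava pxgem bnoa sktmt yuud fxstw fttdp isxqb dcaw uhm ztmvw
Hunk 4: at line 8 remove [bnoa,sktmt] add [suvm,ctim,pimzv] -> 18 lines: nzokj xfg ccgm iat scebg wwkvv fpava pxgem suvm ctim pimzv yuud fxstw fttdp isxqb dcaw uhm ztmvw
Hunk 5: at line 1 remove [xfg] add [geswd] -> 18 lines: nzokj geswd ccgm iat scebg wwkvv fpava pxgem suvm ctim pimzv yuud fxstw fttdp isxqb dcaw uhm ztmvw
Hunk 6: at line 4 remove [wwkvv,fpava,pxgem] add [cupu,eqno] -> 17 lines: nzokj geswd ccgm iat scebg cupu eqno suvm ctim pimzv yuud fxstw fttdp isxqb dcaw uhm ztmvw
Hunk 7: at line 13 remove [isxqb,dcaw] add [gmhd] -> 16 lines: nzokj geswd ccgm iat scebg cupu eqno suvm ctim pimzv yuud fxstw fttdp gmhd uhm ztmvw

Answer: nzokj
geswd
ccgm
iat
scebg
cupu
eqno
suvm
ctim
pimzv
yuud
fxstw
fttdp
gmhd
uhm
ztmvw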